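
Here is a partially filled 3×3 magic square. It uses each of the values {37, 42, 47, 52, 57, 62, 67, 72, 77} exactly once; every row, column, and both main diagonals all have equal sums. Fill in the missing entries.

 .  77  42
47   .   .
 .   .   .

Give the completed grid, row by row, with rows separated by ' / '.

The 9 entries sum to 513, so each line sums to 513/3 = 171.
Row 1 needs 171; the known cells sum to 119, so (1,1) = 52.
Column 1 needs 171; the known cells sum to 99, so (3,1) = 72.
From anti-diagonal, 171 − (42 + 72) gives (2,2) = 57.
Row 2: 47 + 57 + ? = 171, so (2,3) = 67.
Column 2 needs 171; the known cells sum to 134, so (3,2) = 37.
Using column 3: 42 + 67 + ? → (3,3) = 171 − 109 = 62.

52 77 42 / 47 57 67 / 72 37 62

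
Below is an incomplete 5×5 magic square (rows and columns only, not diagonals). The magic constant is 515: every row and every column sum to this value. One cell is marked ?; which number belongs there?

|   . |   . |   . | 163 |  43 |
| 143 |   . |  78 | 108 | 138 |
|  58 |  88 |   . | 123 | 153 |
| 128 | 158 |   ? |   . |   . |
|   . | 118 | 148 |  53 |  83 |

63

From row 2, 515 − (143 + 78 + 108 + 138) gives (2,2) = 48.
Row 3 needs 515; the known cells sum to 422, so (3,3) = 93.
Row 5 needs 515; the known cells sum to 402, so (5,1) = 113.
From column 1, 515 − (143 + 58 + 128 + 113) gives (1,1) = 73.
Column 2: 48 + 88 + 158 + 118 + ? = 515, so (1,2) = 103.
Column 4 must total 515; the given cells sum to 447, so (4,4) = 68.
Column 5 needs 515; the known cells sum to 417, so (4,5) = 98.
The remaining cell in row 1 is (1,3) = 515 − 382 = 133.
The remaining cell in row 4 is (4,3) = 515 − 452 = 63.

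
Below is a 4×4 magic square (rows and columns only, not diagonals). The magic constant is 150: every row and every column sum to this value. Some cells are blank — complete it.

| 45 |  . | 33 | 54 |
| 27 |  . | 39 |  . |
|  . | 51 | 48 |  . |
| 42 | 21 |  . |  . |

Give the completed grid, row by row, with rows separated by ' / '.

Row 1: 45 + 33 + 54 + ? = 150, so (1,2) = 18.
Column 1 must total 150; the given cells sum to 114, so (3,1) = 36.
The remaining cell in column 2 is (2,2) = 150 − 90 = 60.
The remaining cell in column 3 is (4,3) = 150 − 120 = 30.
From row 2, 150 − (27 + 60 + 39) gives (2,4) = 24.
Row 3 must total 150; the given cells sum to 135, so (3,4) = 15.
Row 4: 42 + 21 + 30 + ? = 150, so (4,4) = 57.

45 18 33 54 / 27 60 39 24 / 36 51 48 15 / 42 21 30 57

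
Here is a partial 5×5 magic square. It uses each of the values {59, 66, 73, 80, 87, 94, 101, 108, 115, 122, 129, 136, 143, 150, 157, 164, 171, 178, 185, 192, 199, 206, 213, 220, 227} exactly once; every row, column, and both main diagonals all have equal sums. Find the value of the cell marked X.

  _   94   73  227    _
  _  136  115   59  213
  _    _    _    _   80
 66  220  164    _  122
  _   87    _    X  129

The 25 entries sum to 3575, so each line sums to 3575/5 = 715.
From row 2, 715 − (136 + 115 + 59 + 213) gives (2,1) = 192.
The remaining cell in row 4 is (4,4) = 715 − 572 = 143.
Column 2 needs 715; the known cells sum to 537, so (3,2) = 178.
Column 5 must total 715; the given cells sum to 544, so (1,5) = 171.
The remaining cell in row 1 is (1,1) = 715 − 565 = 150.
Using main diagonal: 150 + 136 + 143 + 129 + ? → (3,3) = 715 − 558 = 157.
Anti-diagonal must total 715; the given cells sum to 607, so (5,1) = 108.
From column 1, 715 − (150 + 192 + 66 + 108) gives (3,1) = 199.
Column 3 needs 715; the known cells sum to 509, so (5,3) = 206.
Row 3 must total 715; the given cells sum to 614, so (3,4) = 101.
From row 5, 715 − (108 + 87 + 206 + 129) gives (5,4) = 185.

185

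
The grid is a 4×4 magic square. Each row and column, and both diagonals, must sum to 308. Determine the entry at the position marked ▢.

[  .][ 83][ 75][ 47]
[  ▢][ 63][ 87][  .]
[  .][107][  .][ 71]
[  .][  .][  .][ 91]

Row 1 needs 308; the known cells sum to 205, so (1,1) = 103.
Column 2: 83 + 63 + 107 + ? = 308, so (4,2) = 55.
Column 4 must total 308; the given cells sum to 209, so (2,4) = 99.
Main diagonal: 103 + 63 + 91 + ? = 308, so (3,3) = 51.
Anti-diagonal: 47 + 87 + 107 + ? = 308, so (4,1) = 67.
Row 2: 63 + 87 + 99 + ? = 308, so (2,1) = 59.

59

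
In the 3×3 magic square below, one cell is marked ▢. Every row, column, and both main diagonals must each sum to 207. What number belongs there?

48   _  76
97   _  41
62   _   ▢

90

The remaining cell in row 1 is (1,2) = 207 − 124 = 83.
Using row 2: 97 + 41 + ? → (2,2) = 207 − 138 = 69.
The remaining cell in column 2 is (3,2) = 207 − 152 = 55.
Column 3: 76 + 41 + ? = 207, so (3,3) = 90.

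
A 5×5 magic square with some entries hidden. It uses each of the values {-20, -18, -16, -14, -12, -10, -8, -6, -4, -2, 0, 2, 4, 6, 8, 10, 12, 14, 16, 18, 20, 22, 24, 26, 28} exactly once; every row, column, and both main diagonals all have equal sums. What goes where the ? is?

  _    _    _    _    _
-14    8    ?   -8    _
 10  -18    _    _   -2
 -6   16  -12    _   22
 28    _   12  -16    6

The 25 entries sum to 100, so each line sums to 100/5 = 20.
Row 4: -6 + 16 + (-12) + 22 + ? = 20, so (4,4) = 0.
The remaining cell in row 5 is (5,2) = 20 − 30 = -10.
From column 1, 20 − (-14 + 10 + (-6) + 28) gives (1,1) = 2.
Column 2 must total 20; the given cells sum to -4, so (1,2) = 24.
Main diagonal must total 20; the given cells sum to 16, so (3,3) = 4.
Anti-diagonal must total 20; the given cells sum to 40, so (1,5) = -20.
Row 3 must total 20; the given cells sum to -6, so (3,4) = 26.
From column 4, 20 − (-8 + 26 + 0 + (-16)) gives (1,4) = 18.
The remaining cell in column 5 is (2,5) = 20 − 6 = 14.
The remaining cell in row 1 is (1,3) = 20 − 24 = -4.
Row 2 needs 20; the known cells sum to 0, so (2,3) = 20.

20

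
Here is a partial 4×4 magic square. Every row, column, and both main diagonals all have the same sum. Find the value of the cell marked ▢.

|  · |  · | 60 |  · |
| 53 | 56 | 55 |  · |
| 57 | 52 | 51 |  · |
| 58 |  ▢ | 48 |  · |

Column 3 is complete and sums to 214; that is the magic constant.
The remaining cell in row 2 is (2,4) = 214 − 164 = 50.
Row 3 must total 214; the given cells sum to 160, so (3,4) = 54.
Column 1 needs 214; the known cells sum to 168, so (1,1) = 46.
From main diagonal, 214 − (46 + 56 + 51) gives (4,4) = 61.
Anti-diagonal: 55 + 52 + 58 + ? = 214, so (1,4) = 49.
Row 1 needs 214; the known cells sum to 155, so (1,2) = 59.
The remaining cell in row 4 is (4,2) = 214 − 167 = 47.

47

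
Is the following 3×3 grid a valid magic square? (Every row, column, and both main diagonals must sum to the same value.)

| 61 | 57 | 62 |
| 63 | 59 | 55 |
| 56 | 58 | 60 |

No — main diagonal sums to 180 but row 2 sums to 177.

Row 1: 61 + 57 + 62 = 180.
Row 2: 63 + 59 + 55 = 177.
Row 3: 56 + 58 + 60 = 174.
Column 1: 61 + 63 + 56 = 180.
Column 2: 57 + 59 + 58 = 174.
Column 3: 62 + 55 + 60 = 177.
Main diagonal: 61 + 59 + 60 = 180.
Anti-diagonal: 62 + 59 + 56 = 177.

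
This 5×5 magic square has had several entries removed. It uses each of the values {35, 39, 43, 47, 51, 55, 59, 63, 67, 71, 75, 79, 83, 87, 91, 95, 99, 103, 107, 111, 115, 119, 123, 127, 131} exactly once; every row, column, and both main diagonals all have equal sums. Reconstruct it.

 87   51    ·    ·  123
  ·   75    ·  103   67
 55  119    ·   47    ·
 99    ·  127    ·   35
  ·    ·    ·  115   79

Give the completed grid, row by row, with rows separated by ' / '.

87 51 95 59 123 / 131 75 39 103 67 / 55 119 83 47 111 / 99 63 127 91 35 / 43 107 71 115 79

The 25 entries sum to 2075, so each line sums to 2075/5 = 415.
Using column 5: 123 + 67 + 35 + 79 + ? → (3,5) = 415 − 304 = 111.
Row 3: 55 + 119 + 47 + 111 + ? = 415, so (3,3) = 83.
Main diagonal needs 415; the known cells sum to 324, so (4,4) = 91.
Row 4 must total 415; the given cells sum to 352, so (4,2) = 63.
From column 2, 415 − (51 + 75 + 119 + 63) gives (5,2) = 107.
The remaining cell in column 4 is (1,4) = 415 − 356 = 59.
Anti-diagonal must total 415; the given cells sum to 372, so (5,1) = 43.
Row 1: 87 + 51 + 59 + 123 + ? = 415, so (1,3) = 95.
Row 5 needs 415; the known cells sum to 344, so (5,3) = 71.
From column 1, 415 − (87 + 55 + 99 + 43) gives (2,1) = 131.
From column 3, 415 − (95 + 83 + 127 + 71) gives (2,3) = 39.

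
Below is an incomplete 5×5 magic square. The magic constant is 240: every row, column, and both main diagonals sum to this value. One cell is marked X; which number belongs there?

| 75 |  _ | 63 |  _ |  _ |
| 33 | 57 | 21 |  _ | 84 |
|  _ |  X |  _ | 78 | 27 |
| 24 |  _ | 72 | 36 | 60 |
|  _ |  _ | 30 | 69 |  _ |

Row 2: 33 + 57 + 21 + 84 + ? = 240, so (2,4) = 45.
Row 4 needs 240; the known cells sum to 192, so (4,2) = 48.
Column 3: 63 + 21 + 72 + 30 + ? = 240, so (3,3) = 54.
Column 4 needs 240; the known cells sum to 228, so (1,4) = 12.
Main diagonal needs 240; the known cells sum to 222, so (5,5) = 18.
Using column 5: 84 + 27 + 60 + 18 + ? → (1,5) = 240 − 189 = 51.
The remaining cell in anti-diagonal is (5,1) = 240 − 198 = 42.
The remaining cell in row 1 is (1,2) = 240 − 201 = 39.
Row 5 needs 240; the known cells sum to 159, so (5,2) = 81.
From column 1, 240 − (75 + 33 + 24 + 42) gives (3,1) = 66.
Column 2: 39 + 57 + 48 + 81 + ? = 240, so (3,2) = 15.

15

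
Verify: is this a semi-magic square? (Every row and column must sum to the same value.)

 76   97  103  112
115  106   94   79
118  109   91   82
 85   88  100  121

Row 1: 76 + 97 + 103 + 112 = 388.
Row 2: 115 + 106 + 94 + 79 = 394.
Row 3: 118 + 109 + 91 + 82 = 400.
Row 4: 85 + 88 + 100 + 121 = 394.
Column 1: 76 + 115 + 118 + 85 = 394.
Column 2: 97 + 106 + 109 + 88 = 400.
Column 3: 103 + 94 + 91 + 100 = 388.
Column 4: 112 + 79 + 82 + 121 = 394.

No — column 2 sums to 400 but column 4 sums to 394.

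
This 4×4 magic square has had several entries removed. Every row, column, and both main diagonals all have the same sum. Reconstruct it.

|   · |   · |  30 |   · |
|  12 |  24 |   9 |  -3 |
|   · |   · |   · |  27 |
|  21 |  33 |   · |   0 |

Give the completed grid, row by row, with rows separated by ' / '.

3 -9 30 18 / 12 24 9 -3 / 6 -6 15 27 / 21 33 -12 0

Row 2 is already complete: 12 + 24 + 9 + -3 = 42, so that is the magic constant.
Row 4: 21 + 33 + 0 + ? = 42, so (4,3) = -12.
Column 3 must total 42; the given cells sum to 27, so (3,3) = 15.
From column 4, 42 − (-3 + 27 + 0) gives (1,4) = 18.
The remaining cell in main diagonal is (1,1) = 42 − 39 = 3.
Using anti-diagonal: 18 + 9 + 21 + ? → (3,2) = 42 − 48 = -6.
The remaining cell in row 1 is (1,2) = 42 − 51 = -9.
Row 3 must total 42; the given cells sum to 36, so (3,1) = 6.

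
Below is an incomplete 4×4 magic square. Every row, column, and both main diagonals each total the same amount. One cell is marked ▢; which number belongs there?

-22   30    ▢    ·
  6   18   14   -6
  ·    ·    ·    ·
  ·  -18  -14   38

Row 2 is complete and sums to 32; that is the magic constant.
From row 4, 32 − (-18 + (-14) + 38) gives (4,1) = 26.
Column 1 needs 32; the known cells sum to 10, so (3,1) = 22.
Column 2 needs 32; the known cells sum to 30, so (3,2) = 2.
Main diagonal needs 32; the known cells sum to 34, so (3,3) = -2.
Anti-diagonal must total 32; the given cells sum to 42, so (1,4) = -10.
Using row 1: -22 + 30 + (-10) + ? → (1,3) = 32 − (-2) = 34.

34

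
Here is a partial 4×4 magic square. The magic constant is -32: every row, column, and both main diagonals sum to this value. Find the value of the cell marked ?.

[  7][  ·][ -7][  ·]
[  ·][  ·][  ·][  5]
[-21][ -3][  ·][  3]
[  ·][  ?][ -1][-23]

-9

Row 3 must total -32; the given cells sum to -21, so (3,3) = -11.
Using column 3: -7 + (-11) + (-1) + ? → (2,3) = -32 − (-19) = -13.
The remaining cell in column 4 is (1,4) = -32 − (-15) = -17.
Main diagonal must total -32; the given cells sum to -27, so (2,2) = -5.
Anti-diagonal must total -32; the given cells sum to -33, so (4,1) = 1.
Row 1 must total -32; the given cells sum to -17, so (1,2) = -15.
Row 2 must total -32; the given cells sum to -13, so (2,1) = -19.
Row 4 needs -32; the known cells sum to -23, so (4,2) = -9.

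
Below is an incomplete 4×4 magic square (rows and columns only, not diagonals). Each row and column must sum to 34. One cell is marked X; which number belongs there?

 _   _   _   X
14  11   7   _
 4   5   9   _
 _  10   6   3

Row 2 must total 34; the given cells sum to 32, so (2,4) = 2.
The remaining cell in row 3 is (3,4) = 34 − 18 = 16.
From row 4, 34 − (10 + 6 + 3) gives (4,1) = 15.
Column 1 must total 34; the given cells sum to 33, so (1,1) = 1.
Using column 2: 11 + 5 + 10 + ? → (1,2) = 34 − 26 = 8.
Column 3 must total 34; the given cells sum to 22, so (1,3) = 12.
Column 4: 2 + 16 + 3 + ? = 34, so (1,4) = 13.

13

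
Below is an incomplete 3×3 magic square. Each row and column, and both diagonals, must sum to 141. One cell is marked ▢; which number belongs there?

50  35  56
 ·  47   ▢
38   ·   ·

Column 1 needs 141; the known cells sum to 88, so (2,1) = 53.
From column 2, 141 − (35 + 47) gives (3,2) = 59.
Main diagonal must total 141; the given cells sum to 97, so (3,3) = 44.
From row 2, 141 − (53 + 47) gives (2,3) = 41.

41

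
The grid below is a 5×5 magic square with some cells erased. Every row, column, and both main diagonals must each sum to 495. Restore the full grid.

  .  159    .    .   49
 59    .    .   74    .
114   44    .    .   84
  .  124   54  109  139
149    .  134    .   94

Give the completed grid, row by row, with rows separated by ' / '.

Using row 4: 124 + 54 + 109 + 139 + ? → (4,1) = 495 − 426 = 69.
The remaining cell in column 1 is (1,1) = 495 − 391 = 104.
Column 5 must total 495; the given cells sum to 366, so (2,5) = 129.
Anti-diagonal: 49 + 74 + 124 + 149 + ? = 495, so (3,3) = 99.
Row 3: 114 + 44 + 99 + 84 + ? = 495, so (3,4) = 154.
Using main diagonal: 104 + 99 + 109 + 94 + ? → (2,2) = 495 − 406 = 89.
Row 2 needs 495; the known cells sum to 351, so (2,3) = 144.
Using column 2: 159 + 89 + 44 + 124 + ? → (5,2) = 495 − 416 = 79.
Column 3: 144 + 99 + 54 + 134 + ? = 495, so (1,3) = 64.
Row 1 needs 495; the known cells sum to 376, so (1,4) = 119.
Using row 5: 149 + 79 + 134 + 94 + ? → (5,4) = 495 − 456 = 39.

104 159 64 119 49 / 59 89 144 74 129 / 114 44 99 154 84 / 69 124 54 109 139 / 149 79 134 39 94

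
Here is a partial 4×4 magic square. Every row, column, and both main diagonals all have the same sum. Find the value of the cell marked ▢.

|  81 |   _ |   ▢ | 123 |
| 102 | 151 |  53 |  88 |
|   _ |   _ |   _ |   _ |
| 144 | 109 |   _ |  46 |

130

Row 2 is complete and sums to 394; that is the magic constant.
From row 4, 394 − (144 + 109 + 46) gives (4,3) = 95.
Column 1: 81 + 102 + 144 + ? = 394, so (3,1) = 67.
Column 4: 123 + 88 + 46 + ? = 394, so (3,4) = 137.
Main diagonal: 81 + 151 + 46 + ? = 394, so (3,3) = 116.
The remaining cell in anti-diagonal is (3,2) = 394 − 320 = 74.
From column 2, 394 − (151 + 74 + 109) gives (1,2) = 60.
The remaining cell in column 3 is (1,3) = 394 − 264 = 130.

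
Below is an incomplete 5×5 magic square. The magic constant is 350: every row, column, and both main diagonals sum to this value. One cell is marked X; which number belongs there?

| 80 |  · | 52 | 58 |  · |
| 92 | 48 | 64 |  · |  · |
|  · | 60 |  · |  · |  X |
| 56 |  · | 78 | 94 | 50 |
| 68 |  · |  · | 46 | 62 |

88

Row 4: 56 + 78 + 94 + 50 + ? = 350, so (4,2) = 72.
Using column 1: 80 + 92 + 56 + 68 + ? → (3,1) = 350 − 296 = 54.
Main diagonal must total 350; the given cells sum to 284, so (3,3) = 66.
Column 3: 52 + 64 + 66 + 78 + ? = 350, so (5,3) = 90.
Using row 5: 68 + 90 + 46 + 62 + ? → (5,2) = 350 − 266 = 84.
Column 2 must total 350; the given cells sum to 264, so (1,2) = 86.
The remaining cell in row 1 is (1,5) = 350 − 276 = 74.
Anti-diagonal: 74 + 66 + 72 + 68 + ? = 350, so (2,4) = 70.
Using row 2: 92 + 48 + 64 + 70 + ? → (2,5) = 350 − 274 = 76.
Column 4: 58 + 70 + 94 + 46 + ? = 350, so (3,4) = 82.
Column 5: 74 + 76 + 50 + 62 + ? = 350, so (3,5) = 88.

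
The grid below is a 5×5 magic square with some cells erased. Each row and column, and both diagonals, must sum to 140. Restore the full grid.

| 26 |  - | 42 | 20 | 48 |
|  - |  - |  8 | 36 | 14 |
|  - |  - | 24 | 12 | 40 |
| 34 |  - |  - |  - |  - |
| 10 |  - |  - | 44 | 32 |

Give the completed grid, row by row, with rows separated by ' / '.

Row 1: 26 + 42 + 20 + 48 + ? = 140, so (1,2) = 4.
The remaining cell in column 4 is (4,4) = 140 − 112 = 28.
From column 5, 140 − (48 + 14 + 40 + 32) gives (4,5) = 6.
Main diagonal must total 140; the given cells sum to 110, so (2,2) = 30.
Using anti-diagonal: 48 + 36 + 24 + 10 + ? → (4,2) = 140 − 118 = 22.
From row 2, 140 − (30 + 8 + 36 + 14) gives (2,1) = 52.
Row 4 needs 140; the known cells sum to 90, so (4,3) = 50.
The remaining cell in column 1 is (3,1) = 140 − 122 = 18.
Column 3: 42 + 8 + 24 + 50 + ? = 140, so (5,3) = 16.
Row 3 must total 140; the given cells sum to 94, so (3,2) = 46.
Using row 5: 10 + 16 + 44 + 32 + ? → (5,2) = 140 − 102 = 38.

26 4 42 20 48 / 52 30 8 36 14 / 18 46 24 12 40 / 34 22 50 28 6 / 10 38 16 44 32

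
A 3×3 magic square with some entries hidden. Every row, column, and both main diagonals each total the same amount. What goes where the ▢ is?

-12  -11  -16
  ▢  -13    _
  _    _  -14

Row 1 is complete and sums to -39; that is the magic constant.
The remaining cell in column 2 is (3,2) = -39 − (-24) = -15.
Using column 3: -16 + (-14) + ? → (2,3) = -39 − (-30) = -9.
Anti-diagonal needs -39; the known cells sum to -29, so (3,1) = -10.
Row 2 needs -39; the known cells sum to -22, so (2,1) = -17.

-17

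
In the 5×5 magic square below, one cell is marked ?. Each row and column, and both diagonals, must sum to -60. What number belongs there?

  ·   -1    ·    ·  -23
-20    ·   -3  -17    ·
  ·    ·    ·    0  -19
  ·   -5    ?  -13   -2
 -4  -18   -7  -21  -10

The remaining cell in column 4 is (1,4) = -60 − (-51) = -9.
Using column 5: -23 + (-19) + (-2) + (-10) + ? → (2,5) = -60 − (-54) = -6.
Anti-diagonal must total -60; the given cells sum to -49, so (3,3) = -11.
Using row 2: -20 + (-3) + (-17) + (-6) + ? → (2,2) = -60 − (-46) = -14.
Column 2 needs -60; the known cells sum to -38, so (3,2) = -22.
Main diagonal needs -60; the known cells sum to -48, so (1,1) = -12.
The remaining cell in row 1 is (1,3) = -60 − (-45) = -15.
The remaining cell in row 3 is (3,1) = -60 − (-52) = -8.
The remaining cell in column 1 is (4,1) = -60 − (-44) = -16.
Using column 3: -15 + (-3) + (-11) + (-7) + ? → (4,3) = -60 − (-36) = -24.

-24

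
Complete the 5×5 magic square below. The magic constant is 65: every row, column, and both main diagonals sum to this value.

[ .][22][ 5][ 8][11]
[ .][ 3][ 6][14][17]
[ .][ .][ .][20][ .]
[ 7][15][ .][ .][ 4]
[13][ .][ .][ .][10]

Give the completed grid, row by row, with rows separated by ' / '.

19 22 5 8 11 / 25 3 6 14 17 / 1 9 12 20 23 / 7 15 18 21 4 / 13 16 24 2 10

Using row 1: 22 + 5 + 8 + 11 + ? → (1,1) = 65 − 46 = 19.
Row 2 needs 65; the known cells sum to 40, so (2,1) = 25.
From column 1, 65 − (19 + 25 + 7 + 13) gives (3,1) = 1.
Column 5: 11 + 17 + 4 + 10 + ? = 65, so (3,5) = 23.
Anti-diagonal needs 65; the known cells sum to 53, so (3,3) = 12.
Row 3: 1 + 12 + 20 + 23 + ? = 65, so (3,2) = 9.
Column 2: 22 + 3 + 9 + 15 + ? = 65, so (5,2) = 16.
Main diagonal must total 65; the given cells sum to 44, so (4,4) = 21.
Using row 4: 7 + 15 + 21 + 4 + ? → (4,3) = 65 − 47 = 18.
Column 3 needs 65; the known cells sum to 41, so (5,3) = 24.
Column 4: 8 + 14 + 20 + 21 + ? = 65, so (5,4) = 2.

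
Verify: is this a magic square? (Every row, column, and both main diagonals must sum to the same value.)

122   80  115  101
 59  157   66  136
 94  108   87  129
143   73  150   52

Row 1: 122 + 80 + 115 + 101 = 418.
Row 2: 59 + 157 + 66 + 136 = 418.
Row 3: 94 + 108 + 87 + 129 = 418.
Row 4: 143 + 73 + 150 + 52 = 418.
Column 1: 122 + 59 + 94 + 143 = 418.
Column 2: 80 + 157 + 108 + 73 = 418.
Column 3: 115 + 66 + 87 + 150 = 418.
Column 4: 101 + 136 + 129 + 52 = 418.
Main diagonal: 122 + 157 + 87 + 52 = 418.
Anti-diagonal: 101 + 66 + 108 + 143 = 418.
All lines sum to 418.

Yes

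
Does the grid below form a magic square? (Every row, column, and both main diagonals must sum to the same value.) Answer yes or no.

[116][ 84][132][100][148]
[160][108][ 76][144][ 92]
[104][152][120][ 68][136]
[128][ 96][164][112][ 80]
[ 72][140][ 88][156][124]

Row 1: 116 + 84 + 132 + 100 + 148 = 580.
Row 2: 160 + 108 + 76 + 144 + 92 = 580.
Row 3: 104 + 152 + 120 + 68 + 136 = 580.
Row 4: 128 + 96 + 164 + 112 + 80 = 580.
Row 5: 72 + 140 + 88 + 156 + 124 = 580.
Column 1: 116 + 160 + 104 + 128 + 72 = 580.
Column 2: 84 + 108 + 152 + 96 + 140 = 580.
Column 3: 132 + 76 + 120 + 164 + 88 = 580.
Column 4: 100 + 144 + 68 + 112 + 156 = 580.
Column 5: 148 + 92 + 136 + 80 + 124 = 580.
Main diagonal: 116 + 108 + 120 + 112 + 124 = 580.
Anti-diagonal: 148 + 144 + 120 + 96 + 72 = 580.
All lines sum to 580.

Yes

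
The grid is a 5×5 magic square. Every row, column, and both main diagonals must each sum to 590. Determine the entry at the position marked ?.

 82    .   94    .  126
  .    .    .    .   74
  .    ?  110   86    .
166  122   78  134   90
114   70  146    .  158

Row 5 must total 590; the given cells sum to 488, so (5,4) = 102.
From column 3, 590 − (94 + 110 + 78 + 146) gives (2,3) = 162.
Column 5: 126 + 74 + 90 + 158 + ? = 590, so (3,5) = 142.
From main diagonal, 590 − (82 + 110 + 134 + 158) gives (2,2) = 106.
Anti-diagonal must total 590; the given cells sum to 472, so (2,4) = 118.
Row 2 needs 590; the known cells sum to 460, so (2,1) = 130.
From column 1, 590 − (82 + 130 + 166 + 114) gives (3,1) = 98.
Column 4 needs 590; the known cells sum to 440, so (1,4) = 150.
From row 1, 590 − (82 + 94 + 150 + 126) gives (1,2) = 138.
From row 3, 590 − (98 + 110 + 86 + 142) gives (3,2) = 154.

154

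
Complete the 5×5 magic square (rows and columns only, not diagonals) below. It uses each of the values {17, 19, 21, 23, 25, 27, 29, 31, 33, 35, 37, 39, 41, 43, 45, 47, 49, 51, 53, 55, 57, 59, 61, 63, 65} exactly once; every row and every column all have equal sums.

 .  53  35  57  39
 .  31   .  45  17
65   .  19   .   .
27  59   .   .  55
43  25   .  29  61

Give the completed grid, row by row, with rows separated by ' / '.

The 25 entries sum to 1025, so each line sums to 1025/5 = 205.
Using row 1: 53 + 35 + 57 + 39 + ? → (1,1) = 205 − 184 = 21.
Using row 5: 43 + 25 + 29 + 61 + ? → (5,3) = 205 − 158 = 47.
From column 1, 205 − (21 + 65 + 27 + 43) gives (2,1) = 49.
Column 2 must total 205; the given cells sum to 168, so (3,2) = 37.
Using column 5: 39 + 17 + 55 + 61 + ? → (3,5) = 205 − 172 = 33.
From row 2, 205 − (49 + 31 + 45 + 17) gives (2,3) = 63.
Row 3 must total 205; the given cells sum to 154, so (3,4) = 51.
The remaining cell in column 3 is (4,3) = 205 − 164 = 41.
The remaining cell in column 4 is (4,4) = 205 − 182 = 23.

21 53 35 57 39 / 49 31 63 45 17 / 65 37 19 51 33 / 27 59 41 23 55 / 43 25 47 29 61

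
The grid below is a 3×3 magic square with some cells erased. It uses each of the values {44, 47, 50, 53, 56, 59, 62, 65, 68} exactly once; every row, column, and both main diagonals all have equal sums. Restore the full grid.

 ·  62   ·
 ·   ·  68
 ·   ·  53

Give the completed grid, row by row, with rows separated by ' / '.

59 62 47 / 44 56 68 / 65 50 53

The 9 entries sum to 504, so each line sums to 504/3 = 168.
Column 3: 68 + 53 + ? = 168, so (1,3) = 47.
Using row 1: 62 + 47 + ? → (1,1) = 168 − 109 = 59.
The remaining cell in main diagonal is (2,2) = 168 − 112 = 56.
Anti-diagonal must total 168; the given cells sum to 103, so (3,1) = 65.
Row 2: 56 + 68 + ? = 168, so (2,1) = 44.
The remaining cell in row 3 is (3,2) = 168 − 118 = 50.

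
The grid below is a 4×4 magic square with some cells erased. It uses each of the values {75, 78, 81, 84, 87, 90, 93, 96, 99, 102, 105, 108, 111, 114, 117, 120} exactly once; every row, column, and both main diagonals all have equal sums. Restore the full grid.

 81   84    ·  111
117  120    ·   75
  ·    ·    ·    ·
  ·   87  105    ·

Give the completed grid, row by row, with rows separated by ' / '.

The 16 entries sum to 1560, so each line sums to 1560/4 = 390.
Row 1 needs 390; the known cells sum to 276, so (1,3) = 114.
Using row 2: 117 + 120 + 75 + ? → (2,3) = 390 − 312 = 78.
Column 2 needs 390; the known cells sum to 291, so (3,2) = 99.
Column 3 needs 390; the known cells sum to 297, so (3,3) = 93.
Main diagonal needs 390; the known cells sum to 294, so (4,4) = 96.
The remaining cell in anti-diagonal is (4,1) = 390 − 288 = 102.
Column 1: 81 + 117 + 102 + ? = 390, so (3,1) = 90.
From column 4, 390 − (111 + 75 + 96) gives (3,4) = 108.

81 84 114 111 / 117 120 78 75 / 90 99 93 108 / 102 87 105 96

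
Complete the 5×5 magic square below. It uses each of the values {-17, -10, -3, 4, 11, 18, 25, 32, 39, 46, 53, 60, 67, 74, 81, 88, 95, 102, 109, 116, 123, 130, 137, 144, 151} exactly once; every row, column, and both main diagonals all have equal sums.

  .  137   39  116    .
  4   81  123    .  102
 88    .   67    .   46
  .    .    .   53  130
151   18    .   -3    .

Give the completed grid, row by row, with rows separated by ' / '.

The 25 entries sum to 1675, so each line sums to 1675/5 = 335.
Row 2: 4 + 81 + 123 + 102 + ? = 335, so (2,4) = 25.
Column 4 needs 335; the known cells sum to 191, so (3,4) = 144.
From row 3, 335 − (88 + 67 + 144 + 46) gives (3,2) = -10.
Using column 2: 137 + 81 + (-10) + 18 + ? → (4,2) = 335 − 226 = 109.
Anti-diagonal must total 335; the given cells sum to 352, so (1,5) = -17.
Using row 1: 137 + 39 + 116 + (-17) + ? → (1,1) = 335 − 275 = 60.
Using column 1: 60 + 4 + 88 + 151 + ? → (4,1) = 335 − 303 = 32.
Column 5: -17 + 102 + 46 + 130 + ? = 335, so (5,5) = 74.
Using row 4: 32 + 109 + 53 + 130 + ? → (4,3) = 335 − 324 = 11.
From row 5, 335 − (151 + 18 + (-3) + 74) gives (5,3) = 95.

60 137 39 116 -17 / 4 81 123 25 102 / 88 -10 67 144 46 / 32 109 11 53 130 / 151 18 95 -3 74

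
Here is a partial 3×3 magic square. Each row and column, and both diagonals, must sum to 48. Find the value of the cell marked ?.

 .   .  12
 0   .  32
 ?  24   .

From row 2, 48 − (0 + 32) gives (2,2) = 16.
From column 2, 48 − (16 + 24) gives (1,2) = 8.
Column 3: 12 + 32 + ? = 48, so (3,3) = 4.
Main diagonal must total 48; the given cells sum to 20, so (1,1) = 28.
Anti-diagonal: 12 + 16 + ? = 48, so (3,1) = 20.

20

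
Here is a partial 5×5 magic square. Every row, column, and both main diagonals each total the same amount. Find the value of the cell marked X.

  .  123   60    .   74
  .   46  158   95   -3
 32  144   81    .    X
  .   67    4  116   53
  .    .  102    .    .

Column 3 is complete and sums to 405; that is the magic constant.
Row 2: 46 + 158 + 95 + (-3) + ? = 405, so (2,1) = 109.
Using row 4: 67 + 4 + 116 + 53 + ? → (4,1) = 405 − 240 = 165.
Column 2: 123 + 46 + 144 + 67 + ? = 405, so (5,2) = 25.
Anti-diagonal must total 405; the given cells sum to 317, so (5,1) = 88.
From column 1, 405 − (109 + 32 + 165 + 88) gives (1,1) = 11.
From main diagonal, 405 − (11 + 46 + 81 + 116) gives (5,5) = 151.
Using row 1: 11 + 123 + 60 + 74 + ? → (1,4) = 405 − 268 = 137.
From row 5, 405 − (88 + 25 + 102 + 151) gives (5,4) = 39.
Using column 4: 137 + 95 + 116 + 39 + ? → (3,4) = 405 − 387 = 18.
Column 5 needs 405; the known cells sum to 275, so (3,5) = 130.

130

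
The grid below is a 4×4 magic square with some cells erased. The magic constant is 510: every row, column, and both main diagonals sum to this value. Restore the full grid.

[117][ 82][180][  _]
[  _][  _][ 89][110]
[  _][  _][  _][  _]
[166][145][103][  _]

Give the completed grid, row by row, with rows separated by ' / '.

117 82 180 131 / 152 159 89 110 / 75 124 138 173 / 166 145 103 96

Row 1: 117 + 82 + 180 + ? = 510, so (1,4) = 131.
Row 4 needs 510; the known cells sum to 414, so (4,4) = 96.
Using column 3: 180 + 89 + 103 + ? → (3,3) = 510 − 372 = 138.
The remaining cell in column 4 is (3,4) = 510 − 337 = 173.
Main diagonal: 117 + 138 + 96 + ? = 510, so (2,2) = 159.
Anti-diagonal needs 510; the known cells sum to 386, so (3,2) = 124.
The remaining cell in row 2 is (2,1) = 510 − 358 = 152.
Row 3 needs 510; the known cells sum to 435, so (3,1) = 75.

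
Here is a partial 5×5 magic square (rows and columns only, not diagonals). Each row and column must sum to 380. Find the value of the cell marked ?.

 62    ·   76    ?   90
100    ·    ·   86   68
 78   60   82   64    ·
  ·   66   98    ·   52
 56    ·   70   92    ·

58

Row 3 needs 380; the known cells sum to 284, so (3,5) = 96.
Column 1: 62 + 100 + 78 + 56 + ? = 380, so (4,1) = 84.
Using column 3: 76 + 82 + 98 + 70 + ? → (2,3) = 380 − 326 = 54.
Using column 5: 90 + 68 + 96 + 52 + ? → (5,5) = 380 − 306 = 74.
Row 2 needs 380; the known cells sum to 308, so (2,2) = 72.
Row 4: 84 + 66 + 98 + 52 + ? = 380, so (4,4) = 80.
Row 5: 56 + 70 + 92 + 74 + ? = 380, so (5,2) = 88.
Column 2 needs 380; the known cells sum to 286, so (1,2) = 94.
The remaining cell in column 4 is (1,4) = 380 − 322 = 58.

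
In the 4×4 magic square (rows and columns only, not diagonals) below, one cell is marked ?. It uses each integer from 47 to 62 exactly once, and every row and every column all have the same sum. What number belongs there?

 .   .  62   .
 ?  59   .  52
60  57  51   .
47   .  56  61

The entries are 47 through 62, which sum to 872, so each line sums to 872/4 = 218.
From row 3, 218 − (60 + 57 + 51) gives (3,4) = 50.
Row 4 needs 218; the known cells sum to 164, so (4,2) = 54.
Column 2 must total 218; the given cells sum to 170, so (1,2) = 48.
Using column 3: 62 + 51 + 56 + ? → (2,3) = 218 − 169 = 49.
Column 4: 52 + 50 + 61 + ? = 218, so (1,4) = 55.
Row 1 must total 218; the given cells sum to 165, so (1,1) = 53.
From row 2, 218 − (59 + 49 + 52) gives (2,1) = 58.

58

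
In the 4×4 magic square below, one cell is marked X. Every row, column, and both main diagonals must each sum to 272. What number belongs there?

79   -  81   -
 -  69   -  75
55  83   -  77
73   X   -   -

61

The remaining cell in row 3 is (3,3) = 272 − 215 = 57.
Column 1 must total 272; the given cells sum to 207, so (2,1) = 65.
Using main diagonal: 79 + 69 + 57 + ? → (4,4) = 272 − 205 = 67.
Using row 2: 65 + 69 + 75 + ? → (2,3) = 272 − 209 = 63.
Column 3 must total 272; the given cells sum to 201, so (4,3) = 71.
The remaining cell in column 4 is (1,4) = 272 − 219 = 53.
Row 1 needs 272; the known cells sum to 213, so (1,2) = 59.
The remaining cell in row 4 is (4,2) = 272 − 211 = 61.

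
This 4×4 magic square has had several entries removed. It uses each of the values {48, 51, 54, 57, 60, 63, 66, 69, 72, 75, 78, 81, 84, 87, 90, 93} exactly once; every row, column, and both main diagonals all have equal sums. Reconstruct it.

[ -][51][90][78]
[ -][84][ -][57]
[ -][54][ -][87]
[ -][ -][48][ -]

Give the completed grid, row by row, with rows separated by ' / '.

63 51 90 78 / 72 84 69 57 / 66 54 75 87 / 81 93 48 60

The 16 entries sum to 1128, so each line sums to 1128/4 = 282.
From row 1, 282 − (51 + 90 + 78) gives (1,1) = 63.
Column 2 must total 282; the given cells sum to 189, so (4,2) = 93.
Using column 4: 78 + 57 + 87 + ? → (4,4) = 282 − 222 = 60.
Using main diagonal: 63 + 84 + 60 + ? → (3,3) = 282 − 207 = 75.
The remaining cell in row 3 is (3,1) = 282 − 216 = 66.
Row 4: 93 + 48 + 60 + ? = 282, so (4,1) = 81.
Column 1 must total 282; the given cells sum to 210, so (2,1) = 72.
The remaining cell in column 3 is (2,3) = 282 − 213 = 69.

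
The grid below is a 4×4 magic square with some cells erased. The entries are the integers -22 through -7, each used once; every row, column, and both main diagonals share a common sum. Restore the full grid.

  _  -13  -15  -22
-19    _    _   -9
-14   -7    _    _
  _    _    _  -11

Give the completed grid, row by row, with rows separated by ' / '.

The entries are -22 through -7, which sum to -232, so each line sums to -232/4 = -58.
Row 1: -13 + (-15) + (-22) + ? = -58, so (1,1) = -8.
Column 1: -8 + (-19) + (-14) + ? = -58, so (4,1) = -17.
Using column 4: -22 + (-9) + (-11) + ? → (3,4) = -58 − (-42) = -16.
From anti-diagonal, -58 − (-22 + (-7) + (-17)) gives (2,3) = -12.
From row 2, -58 − (-19 + (-12) + (-9)) gives (2,2) = -18.
The remaining cell in row 3 is (3,3) = -58 − (-37) = -21.
Column 2 needs -58; the known cells sum to -38, so (4,2) = -20.
Column 3 must total -58; the given cells sum to -48, so (4,3) = -10.

-8 -13 -15 -22 / -19 -18 -12 -9 / -14 -7 -21 -16 / -17 -20 -10 -11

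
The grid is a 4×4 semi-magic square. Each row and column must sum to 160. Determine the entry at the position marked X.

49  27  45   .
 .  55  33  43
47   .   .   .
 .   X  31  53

41

Row 1 must total 160; the given cells sum to 121, so (1,4) = 39.
Using row 2: 55 + 33 + 43 + ? → (2,1) = 160 − 131 = 29.
Column 1 needs 160; the known cells sum to 125, so (4,1) = 35.
Column 3 needs 160; the known cells sum to 109, so (3,3) = 51.
Using column 4: 39 + 43 + 53 + ? → (3,4) = 160 − 135 = 25.
The remaining cell in row 3 is (3,2) = 160 − 123 = 37.
Row 4 needs 160; the known cells sum to 119, so (4,2) = 41.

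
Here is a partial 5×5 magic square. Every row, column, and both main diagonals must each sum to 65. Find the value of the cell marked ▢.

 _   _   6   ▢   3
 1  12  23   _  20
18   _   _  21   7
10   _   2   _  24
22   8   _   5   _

Using row 2: 1 + 12 + 23 + 20 + ? → (2,4) = 65 − 56 = 9.
Column 1 needs 65; the known cells sum to 51, so (1,1) = 14.
Using column 5: 3 + 20 + 7 + 24 + ? → (5,5) = 65 − 54 = 11.
Row 5 needs 65; the known cells sum to 46, so (5,3) = 19.
Using column 3: 6 + 23 + 2 + 19 + ? → (3,3) = 65 − 50 = 15.
From main diagonal, 65 − (14 + 12 + 15 + 11) gives (4,4) = 13.
Anti-diagonal needs 65; the known cells sum to 49, so (4,2) = 16.
The remaining cell in row 3 is (3,2) = 65 − 61 = 4.
Using column 2: 12 + 4 + 16 + 8 + ? → (1,2) = 65 − 40 = 25.
Column 4: 9 + 21 + 13 + 5 + ? = 65, so (1,4) = 17.

17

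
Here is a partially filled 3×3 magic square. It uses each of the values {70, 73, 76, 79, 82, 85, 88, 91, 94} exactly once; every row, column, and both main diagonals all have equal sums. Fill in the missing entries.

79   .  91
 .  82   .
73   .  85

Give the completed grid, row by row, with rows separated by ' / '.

The 9 entries sum to 738, so each line sums to 738/3 = 246.
Row 1: 79 + 91 + ? = 246, so (1,2) = 76.
Row 3 needs 246; the known cells sum to 158, so (3,2) = 88.
The remaining cell in column 1 is (2,1) = 246 − 152 = 94.
Column 3 needs 246; the known cells sum to 176, so (2,3) = 70.

79 76 91 / 94 82 70 / 73 88 85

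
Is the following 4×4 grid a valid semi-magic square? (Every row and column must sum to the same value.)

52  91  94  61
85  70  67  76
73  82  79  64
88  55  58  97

Yes

Row 1: 52 + 91 + 94 + 61 = 298.
Row 2: 85 + 70 + 67 + 76 = 298.
Row 3: 73 + 82 + 79 + 64 = 298.
Row 4: 88 + 55 + 58 + 97 = 298.
Column 1: 52 + 85 + 73 + 88 = 298.
Column 2: 91 + 70 + 82 + 55 = 298.
Column 3: 94 + 67 + 79 + 58 = 298.
Column 4: 61 + 76 + 64 + 97 = 298.
All lines sum to 298.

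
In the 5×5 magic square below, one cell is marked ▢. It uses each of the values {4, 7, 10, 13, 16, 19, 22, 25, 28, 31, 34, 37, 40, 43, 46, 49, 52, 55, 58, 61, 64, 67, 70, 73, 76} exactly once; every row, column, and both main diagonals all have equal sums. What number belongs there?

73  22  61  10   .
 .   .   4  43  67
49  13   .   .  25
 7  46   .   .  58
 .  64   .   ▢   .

52

The 25 entries sum to 1000, so each line sums to 1000/5 = 200.
Row 1: 73 + 22 + 61 + 10 + ? = 200, so (1,5) = 34.
The remaining cell in column 2 is (2,2) = 200 − 145 = 55.
From column 5, 200 − (34 + 67 + 25 + 58) gives (5,5) = 16.
The remaining cell in row 2 is (2,1) = 200 − 169 = 31.
From column 1, 200 − (73 + 31 + 49 + 7) gives (5,1) = 40.
The remaining cell in anti-diagonal is (3,3) = 200 − 163 = 37.
Row 3 must total 200; the given cells sum to 124, so (3,4) = 76.
Using main diagonal: 73 + 55 + 37 + 16 + ? → (4,4) = 200 − 181 = 19.
Using row 4: 7 + 46 + 19 + 58 + ? → (4,3) = 200 − 130 = 70.
Column 3 needs 200; the known cells sum to 172, so (5,3) = 28.
Column 4 must total 200; the given cells sum to 148, so (5,4) = 52.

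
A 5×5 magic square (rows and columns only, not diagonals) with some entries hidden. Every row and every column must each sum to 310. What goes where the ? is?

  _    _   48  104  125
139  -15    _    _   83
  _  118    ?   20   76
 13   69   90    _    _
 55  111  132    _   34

Row 5 needs 310; the known cells sum to 332, so (5,4) = -22.
From column 2, 310 − (-15 + 118 + 69 + 111) gives (1,2) = 27.
Using column 5: 125 + 83 + 76 + 34 + ? → (4,5) = 310 − 318 = -8.
Row 1 needs 310; the known cells sum to 304, so (1,1) = 6.
Using row 4: 13 + 69 + 90 + (-8) + ? → (4,4) = 310 − 164 = 146.
From column 1, 310 − (6 + 139 + 13 + 55) gives (3,1) = 97.
Column 4 needs 310; the known cells sum to 248, so (2,4) = 62.
The remaining cell in row 2 is (2,3) = 310 − 269 = 41.
Row 3 needs 310; the known cells sum to 311, so (3,3) = -1.

-1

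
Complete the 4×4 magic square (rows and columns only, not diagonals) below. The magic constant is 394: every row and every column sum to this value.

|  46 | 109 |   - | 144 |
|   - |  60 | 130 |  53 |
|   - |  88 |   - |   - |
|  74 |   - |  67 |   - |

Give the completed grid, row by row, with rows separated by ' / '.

46 109 95 144 / 151 60 130 53 / 123 88 102 81 / 74 137 67 116

Row 1: 46 + 109 + 144 + ? = 394, so (1,3) = 95.
The remaining cell in row 2 is (2,1) = 394 − 243 = 151.
Column 1: 46 + 151 + 74 + ? = 394, so (3,1) = 123.
The remaining cell in column 2 is (4,2) = 394 − 257 = 137.
From column 3, 394 − (95 + 130 + 67) gives (3,3) = 102.
Row 3 must total 394; the given cells sum to 313, so (3,4) = 81.
The remaining cell in row 4 is (4,4) = 394 − 278 = 116.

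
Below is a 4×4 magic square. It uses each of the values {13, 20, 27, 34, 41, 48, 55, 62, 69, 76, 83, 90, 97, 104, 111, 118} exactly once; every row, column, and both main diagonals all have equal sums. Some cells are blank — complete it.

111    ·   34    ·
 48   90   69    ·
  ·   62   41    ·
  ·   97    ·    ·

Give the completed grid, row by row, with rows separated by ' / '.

The 16 entries sum to 1048, so each line sums to 1048/4 = 262.
Row 2: 48 + 90 + 69 + ? = 262, so (2,4) = 55.
Column 2 needs 262; the known cells sum to 249, so (1,2) = 13.
Column 3 must total 262; the given cells sum to 144, so (4,3) = 118.
The remaining cell in main diagonal is (4,4) = 262 − 242 = 20.
From row 1, 262 − (111 + 13 + 34) gives (1,4) = 104.
Row 4 must total 262; the given cells sum to 235, so (4,1) = 27.
Using column 1: 111 + 48 + 27 + ? → (3,1) = 262 − 186 = 76.
From column 4, 262 − (104 + 55 + 20) gives (3,4) = 83.

111 13 34 104 / 48 90 69 55 / 76 62 41 83 / 27 97 118 20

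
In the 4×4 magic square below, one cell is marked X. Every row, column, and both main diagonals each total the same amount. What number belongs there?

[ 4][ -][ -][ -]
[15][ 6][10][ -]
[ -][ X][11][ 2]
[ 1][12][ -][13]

7

Main diagonal is complete and sums to 34; that is the magic constant.
The remaining cell in row 2 is (2,4) = 34 − 31 = 3.
Using row 4: 1 + 12 + 13 + ? → (4,3) = 34 − 26 = 8.
The remaining cell in column 1 is (3,1) = 34 − 20 = 14.
Using column 3: 10 + 11 + 8 + ? → (1,3) = 34 − 29 = 5.
Column 4: 3 + 2 + 13 + ? = 34, so (1,4) = 16.
Anti-diagonal must total 34; the given cells sum to 27, so (3,2) = 7.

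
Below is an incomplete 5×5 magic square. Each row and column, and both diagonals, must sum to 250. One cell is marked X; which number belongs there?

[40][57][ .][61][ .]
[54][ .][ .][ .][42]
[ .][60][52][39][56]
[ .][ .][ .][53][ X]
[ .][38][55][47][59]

45

Row 3 needs 250; the known cells sum to 207, so (3,1) = 43.
The remaining cell in row 5 is (5,1) = 250 − 199 = 51.
Column 1: 40 + 54 + 43 + 51 + ? = 250, so (4,1) = 62.
From column 4, 250 − (61 + 39 + 53 + 47) gives (2,4) = 50.
The remaining cell in main diagonal is (2,2) = 250 − 204 = 46.
Row 2 needs 250; the known cells sum to 192, so (2,3) = 58.
The remaining cell in column 2 is (4,2) = 250 − 201 = 49.
Anti-diagonal needs 250; the known cells sum to 202, so (1,5) = 48.
Row 1: 40 + 57 + 61 + 48 + ? = 250, so (1,3) = 44.
Column 3 must total 250; the given cells sum to 209, so (4,3) = 41.
Column 5 must total 250; the given cells sum to 205, so (4,5) = 45.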